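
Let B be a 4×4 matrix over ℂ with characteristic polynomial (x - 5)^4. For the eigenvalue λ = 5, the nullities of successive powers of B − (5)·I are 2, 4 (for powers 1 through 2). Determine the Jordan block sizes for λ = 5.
Block sizes for λ = 5: [2, 2]

From the dimensions of kernels of powers, the number of Jordan blocks of size at least j is d_j − d_{j−1} where d_j = dim ker(N^j) (with d_0 = 0). Computing the differences gives [2, 2].
The number of blocks of size exactly k is (#blocks of size ≥ k) − (#blocks of size ≥ k + 1), so the partition is: 2 block(s) of size 2.
In nonincreasing order the block sizes are [2, 2].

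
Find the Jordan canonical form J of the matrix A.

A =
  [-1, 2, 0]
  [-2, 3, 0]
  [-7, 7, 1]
J_2(1) ⊕ J_1(1)

The characteristic polynomial is
  det(x·I − A) = x^3 - 3*x^2 + 3*x - 1 = (x - 1)^3

Eigenvalues and multiplicities (the geometric multiplicity of λ is n − rank(A − λI), which equals the number of Jordan blocks for λ):
  λ = 1: algebraic multiplicity = 3, geometric multiplicity = 2

Determining the block sizes for each eigenvalue:
  λ = 1: 2 blocks summing to 3 forces exactly one block of size 2 and the rest size 1 → block sizes [2, 1]

Assembling the blocks gives a Jordan form
J =
  [1, 1, 0]
  [0, 1, 0]
  [0, 0, 1]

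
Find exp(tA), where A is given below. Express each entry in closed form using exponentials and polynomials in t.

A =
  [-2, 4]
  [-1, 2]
e^{tA} =
  [1 - 2*t, 4*t]
  [-t, 2*t + 1]

Strategy: write A = P · J · P⁻¹ where J is a Jordan canonical form, so e^{tA} = P · e^{tJ} · P⁻¹, and e^{tJ} can be computed block-by-block.

A has Jordan form
J =
  [0, 1]
  [0, 0]
(up to reordering of blocks).

Per-block formulas:
  For a 2×2 Jordan block J_2(0): exp(t · J_2(0)) = e^(0t)·(I + t·N), where N is the 2×2 nilpotent shift.

After assembling e^{tJ} and conjugating by P, we get:

e^{tA} =
  [1 - 2*t, 4*t]
  [-t, 2*t + 1]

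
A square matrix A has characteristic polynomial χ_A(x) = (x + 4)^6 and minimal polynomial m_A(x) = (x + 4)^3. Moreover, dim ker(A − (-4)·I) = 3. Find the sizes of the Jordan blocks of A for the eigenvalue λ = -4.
Block sizes for λ = -4: [3, 2, 1]

Step 1 — from the characteristic polynomial, algebraic multiplicity of λ = -4 is 6. From dim ker(A − (-4)·I) = 3, there are exactly 3 Jordan blocks for λ = -4.
Step 2 — from the minimal polynomial, the factor (x + 4)^3 tells us the largest block for λ = -4 has size 3.
Step 3 — with total size 6, 3 blocks, and largest block 3, the block sizes (in nonincreasing order) are [3, 2, 1].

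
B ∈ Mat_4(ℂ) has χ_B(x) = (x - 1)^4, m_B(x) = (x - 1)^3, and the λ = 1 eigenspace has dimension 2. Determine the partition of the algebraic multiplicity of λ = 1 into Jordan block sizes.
Block sizes for λ = 1: [3, 1]

Step 1 — from the characteristic polynomial, algebraic multiplicity of λ = 1 is 4. From dim ker(B − (1)·I) = 2, there are exactly 2 Jordan blocks for λ = 1.
Step 2 — from the minimal polynomial, the factor (x − 1)^3 tells us the largest block for λ = 1 has size 3.
Step 3 — with total size 4, 2 blocks, and largest block 3, the block sizes (in nonincreasing order) are [3, 1].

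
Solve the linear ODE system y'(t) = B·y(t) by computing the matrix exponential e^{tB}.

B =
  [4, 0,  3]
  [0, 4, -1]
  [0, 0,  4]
e^{tB} =
  [exp(4*t), 0, 3*t*exp(4*t)]
  [0, exp(4*t), -t*exp(4*t)]
  [0, 0, exp(4*t)]

Strategy: write B = P · J · P⁻¹ where J is a Jordan canonical form, so e^{tB} = P · e^{tJ} · P⁻¹, and e^{tJ} can be computed block-by-block.

B has Jordan form
J =
  [4, 1, 0]
  [0, 4, 0]
  [0, 0, 4]
(up to reordering of blocks).

Per-block formulas:
  For a 1×1 block at λ = 4: exp(t · [4]) = [e^(4t)].
  For a 2×2 Jordan block J_2(4): exp(t · J_2(4)) = e^(4t)·(I + t·N), where N is the 2×2 nilpotent shift.

After assembling e^{tJ} and conjugating by P, we get:

e^{tB} =
  [exp(4*t), 0, 3*t*exp(4*t)]
  [0, exp(4*t), -t*exp(4*t)]
  [0, 0, exp(4*t)]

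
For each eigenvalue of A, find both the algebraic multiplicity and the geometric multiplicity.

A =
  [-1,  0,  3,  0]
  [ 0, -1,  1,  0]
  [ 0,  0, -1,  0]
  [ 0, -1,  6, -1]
λ = -1: alg = 4, geom = 2

Step 1 — factor the characteristic polynomial to read off the algebraic multiplicities:
  χ_A(x) = (x + 1)^4

Step 2 — compute geometric multiplicities via the rank-nullity identity g(λ) = n − rank(A − λI):
  rank(A − (-1)·I) = 2, so dim ker(A − (-1)·I) = n − 2 = 2

Summary:
  λ = -1: algebraic multiplicity = 4, geometric multiplicity = 2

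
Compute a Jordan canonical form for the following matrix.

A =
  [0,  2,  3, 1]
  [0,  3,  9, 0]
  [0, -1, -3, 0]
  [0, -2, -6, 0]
J_3(0) ⊕ J_1(0)

The characteristic polynomial is
  det(x·I − A) = x^4

Eigenvalues and multiplicities (the geometric multiplicity of λ is n − rank(A − λI), which equals the number of Jordan blocks for λ):
  λ = 0: algebraic multiplicity = 4, geometric multiplicity = 2

Determining the block sizes for each eigenvalue:
  λ = 0: with am = 4 and gm = 2, the partition is not yet determined (e.g. several partitions of 4 into 2 parts exist). Let N = A − (0)·I. Computing rank(N^1) = 2, rank(N^2) = 1, rank(N^3) = 0; the number of blocks of size ≥ j is rank(N^{j−1}) − rank(N^j), giving [2, 1, 1]. So we have 1 block(s) of size 3, 1 block(s) of size 1 → block sizes [3, 1]

Assembling the blocks gives a Jordan form
J =
  [0, 1, 0, 0]
  [0, 0, 1, 0]
  [0, 0, 0, 0]
  [0, 0, 0, 0]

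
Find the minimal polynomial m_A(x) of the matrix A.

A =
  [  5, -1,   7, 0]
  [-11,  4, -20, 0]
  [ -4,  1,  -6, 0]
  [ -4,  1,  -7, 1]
x^3 - 3*x^2 + 3*x - 1

The characteristic polynomial is χ_A(x) = (x - 1)^4, so the eigenvalues are known. The minimal polynomial is
  m_A(x) = Π_λ (x − λ)^{k_λ}
where k_λ is the size of the *largest* Jordan block for λ (equivalently, the smallest k with (A − λI)^k v = 0 for every generalised eigenvector v of λ).

  λ = 1: largest Jordan block has size 3, contributing (x − 1)^3

So m_A(x) = (x - 1)^3 = x^3 - 3*x^2 + 3*x - 1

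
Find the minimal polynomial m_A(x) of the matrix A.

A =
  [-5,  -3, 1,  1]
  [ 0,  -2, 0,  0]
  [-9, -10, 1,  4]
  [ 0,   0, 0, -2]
x^3 + 6*x^2 + 12*x + 8

The characteristic polynomial is χ_A(x) = (x + 2)^4, so the eigenvalues are known. The minimal polynomial is
  m_A(x) = Π_λ (x − λ)^{k_λ}
where k_λ is the size of the *largest* Jordan block for λ (equivalently, the smallest k with (A − λI)^k v = 0 for every generalised eigenvector v of λ).

  λ = -2: largest Jordan block has size 3, contributing (x + 2)^3

So m_A(x) = (x + 2)^3 = x^3 + 6*x^2 + 12*x + 8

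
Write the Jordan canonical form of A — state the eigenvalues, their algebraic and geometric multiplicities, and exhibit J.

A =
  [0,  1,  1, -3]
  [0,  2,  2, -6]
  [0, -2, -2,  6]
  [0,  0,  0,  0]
J_2(0) ⊕ J_1(0) ⊕ J_1(0)

The characteristic polynomial is
  det(x·I − A) = x^4

Eigenvalues and multiplicities (the geometric multiplicity of λ is n − rank(A − λI), which equals the number of Jordan blocks for λ):
  λ = 0: algebraic multiplicity = 4, geometric multiplicity = 3

Determining the block sizes for each eigenvalue:
  λ = 0: 3 blocks summing to 4 forces exactly one block of size 2 and the rest size 1 → block sizes [2, 1, 1]

Assembling the blocks gives a Jordan form
J =
  [0, 1, 0, 0]
  [0, 0, 0, 0]
  [0, 0, 0, 0]
  [0, 0, 0, 0]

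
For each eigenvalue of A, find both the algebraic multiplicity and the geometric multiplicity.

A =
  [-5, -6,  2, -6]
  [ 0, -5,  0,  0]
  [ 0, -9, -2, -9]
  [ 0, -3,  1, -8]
λ = -5: alg = 4, geom = 3

Step 1 — factor the characteristic polynomial to read off the algebraic multiplicities:
  χ_A(x) = (x + 5)^4

Step 2 — compute geometric multiplicities via the rank-nullity identity g(λ) = n − rank(A − λI):
  rank(A − (-5)·I) = 1, so dim ker(A − (-5)·I) = n − 1 = 3

Summary:
  λ = -5: algebraic multiplicity = 4, geometric multiplicity = 3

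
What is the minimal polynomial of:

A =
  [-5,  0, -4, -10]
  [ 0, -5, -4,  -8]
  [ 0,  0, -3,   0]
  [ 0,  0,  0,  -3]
x^2 + 8*x + 15

The characteristic polynomial is χ_A(x) = (x + 3)^2*(x + 5)^2, so the eigenvalues are known. The minimal polynomial is
  m_A(x) = Π_λ (x − λ)^{k_λ}
where k_λ is the size of the *largest* Jordan block for λ (equivalently, the smallest k with (A − λI)^k v = 0 for every generalised eigenvector v of λ).

  λ = -5: largest Jordan block has size 1, contributing (x + 5)
  λ = -3: largest Jordan block has size 1, contributing (x + 3)

So m_A(x) = (x + 3)*(x + 5) = x^2 + 8*x + 15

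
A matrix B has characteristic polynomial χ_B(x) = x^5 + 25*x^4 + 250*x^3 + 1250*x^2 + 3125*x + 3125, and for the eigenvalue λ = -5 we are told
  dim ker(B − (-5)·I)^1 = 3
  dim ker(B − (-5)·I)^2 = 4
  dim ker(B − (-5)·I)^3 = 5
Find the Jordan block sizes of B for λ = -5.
Block sizes for λ = -5: [3, 1, 1]

From the dimensions of kernels of powers, the number of Jordan blocks of size at least j is d_j − d_{j−1} where d_j = dim ker(N^j) (with d_0 = 0). Computing the differences gives [3, 1, 1].
The number of blocks of size exactly k is (#blocks of size ≥ k) − (#blocks of size ≥ k + 1), so the partition is: 2 block(s) of size 1, 1 block(s) of size 3.
In nonincreasing order the block sizes are [3, 1, 1].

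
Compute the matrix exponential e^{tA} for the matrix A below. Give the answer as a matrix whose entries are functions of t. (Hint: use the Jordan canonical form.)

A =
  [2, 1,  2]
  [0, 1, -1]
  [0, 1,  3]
e^{tA} =
  [exp(2*t), t^2*exp(2*t)/2 + t*exp(2*t), t^2*exp(2*t)/2 + 2*t*exp(2*t)]
  [0, -t*exp(2*t) + exp(2*t), -t*exp(2*t)]
  [0, t*exp(2*t), t*exp(2*t) + exp(2*t)]

Strategy: write A = P · J · P⁻¹ where J is a Jordan canonical form, so e^{tA} = P · e^{tJ} · P⁻¹, and e^{tJ} can be computed block-by-block.

A has Jordan form
J =
  [2, 1, 0]
  [0, 2, 1]
  [0, 0, 2]
(up to reordering of blocks).

Per-block formulas:
  For a 3×3 Jordan block J_3(2): exp(t · J_3(2)) = e^(2t)·(I + t·N + (t^2/2)·N^2), where N is the 3×3 nilpotent shift.

After assembling e^{tJ} and conjugating by P, we get:

e^{tA} =
  [exp(2*t), t^2*exp(2*t)/2 + t*exp(2*t), t^2*exp(2*t)/2 + 2*t*exp(2*t)]
  [0, -t*exp(2*t) + exp(2*t), -t*exp(2*t)]
  [0, t*exp(2*t), t*exp(2*t) + exp(2*t)]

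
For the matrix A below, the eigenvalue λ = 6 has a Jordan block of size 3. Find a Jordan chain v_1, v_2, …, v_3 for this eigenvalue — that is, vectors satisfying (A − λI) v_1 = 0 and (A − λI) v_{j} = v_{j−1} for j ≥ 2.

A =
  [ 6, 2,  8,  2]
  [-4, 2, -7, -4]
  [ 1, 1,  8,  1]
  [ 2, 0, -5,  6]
A Jordan chain for λ = 6 of length 3:
v_1 = (0, 1, 0, -1)ᵀ
v_2 = (2, -4, 1, 0)ᵀ
v_3 = (0, 1, 0, 0)ᵀ

Let N = A − (6)·I. We want v_3 with N^3 v_3 = 0 but N^2 v_3 ≠ 0; then v_{j-1} := N · v_j for j = 3, …, 2.

Pick v_3 = (0, 1, 0, 0)ᵀ.
Then v_2 = N · v_3 = (2, -4, 1, 0)ᵀ.
Then v_1 = N · v_2 = (0, 1, 0, -1)ᵀ.

Sanity check: (A − (6)·I) v_1 = (0, 0, 0, 0)ᵀ = 0. ✓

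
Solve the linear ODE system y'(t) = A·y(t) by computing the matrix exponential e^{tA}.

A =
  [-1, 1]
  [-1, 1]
e^{tA} =
  [1 - t, t]
  [-t, t + 1]

Strategy: write A = P · J · P⁻¹ where J is a Jordan canonical form, so e^{tA} = P · e^{tJ} · P⁻¹, and e^{tJ} can be computed block-by-block.

A has Jordan form
J =
  [0, 1]
  [0, 0]
(up to reordering of blocks).

Per-block formulas:
  For a 2×2 Jordan block J_2(0): exp(t · J_2(0)) = e^(0t)·(I + t·N), where N is the 2×2 nilpotent shift.

After assembling e^{tJ} and conjugating by P, we get:

e^{tA} =
  [1 - t, t]
  [-t, t + 1]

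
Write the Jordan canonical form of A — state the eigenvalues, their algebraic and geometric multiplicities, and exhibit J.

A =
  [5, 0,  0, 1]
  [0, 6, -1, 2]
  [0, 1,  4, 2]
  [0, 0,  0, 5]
J_2(5) ⊕ J_2(5)

The characteristic polynomial is
  det(x·I − A) = x^4 - 20*x^3 + 150*x^2 - 500*x + 625 = (x - 5)^4

Eigenvalues and multiplicities (the geometric multiplicity of λ is n − rank(A − λI), which equals the number of Jordan blocks for λ):
  λ = 5: algebraic multiplicity = 4, geometric multiplicity = 2

Determining the block sizes for each eigenvalue:
  λ = 5: with am = 4 and gm = 2, the partition is not yet determined (e.g. several partitions of 4 into 2 parts exist). Let N = A − (5)·I. Computing rank(N^1) = 2, rank(N^2) = 0; the number of blocks of size ≥ j is rank(N^{j−1}) − rank(N^j), giving [2, 2]. So we have 2 block(s) of size 2 → block sizes [2, 2]

Assembling the blocks gives a Jordan form
J =
  [5, 1, 0, 0]
  [0, 5, 0, 0]
  [0, 0, 5, 1]
  [0, 0, 0, 5]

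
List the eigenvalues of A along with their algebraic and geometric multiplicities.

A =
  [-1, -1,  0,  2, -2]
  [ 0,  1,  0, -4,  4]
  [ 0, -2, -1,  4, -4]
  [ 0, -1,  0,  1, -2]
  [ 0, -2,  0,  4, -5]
λ = -1: alg = 5, geom = 4

Step 1 — factor the characteristic polynomial to read off the algebraic multiplicities:
  χ_A(x) = (x + 1)^5

Step 2 — compute geometric multiplicities via the rank-nullity identity g(λ) = n − rank(A − λI):
  rank(A − (-1)·I) = 1, so dim ker(A − (-1)·I) = n − 1 = 4

Summary:
  λ = -1: algebraic multiplicity = 5, geometric multiplicity = 4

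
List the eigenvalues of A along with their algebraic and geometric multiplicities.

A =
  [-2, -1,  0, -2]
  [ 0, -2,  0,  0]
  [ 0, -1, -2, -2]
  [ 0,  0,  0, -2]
λ = -2: alg = 4, geom = 3

Step 1 — factor the characteristic polynomial to read off the algebraic multiplicities:
  χ_A(x) = (x + 2)^4

Step 2 — compute geometric multiplicities via the rank-nullity identity g(λ) = n − rank(A − λI):
  rank(A − (-2)·I) = 1, so dim ker(A − (-2)·I) = n − 1 = 3

Summary:
  λ = -2: algebraic multiplicity = 4, geometric multiplicity = 3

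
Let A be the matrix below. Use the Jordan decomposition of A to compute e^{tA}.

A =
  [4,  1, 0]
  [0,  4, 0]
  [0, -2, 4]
e^{tA} =
  [exp(4*t), t*exp(4*t), 0]
  [0, exp(4*t), 0]
  [0, -2*t*exp(4*t), exp(4*t)]

Strategy: write A = P · J · P⁻¹ where J is a Jordan canonical form, so e^{tA} = P · e^{tJ} · P⁻¹, and e^{tJ} can be computed block-by-block.

A has Jordan form
J =
  [4, 1, 0]
  [0, 4, 0]
  [0, 0, 4]
(up to reordering of blocks).

Per-block formulas:
  For a 2×2 Jordan block J_2(4): exp(t · J_2(4)) = e^(4t)·(I + t·N), where N is the 2×2 nilpotent shift.
  For a 1×1 block at λ = 4: exp(t · [4]) = [e^(4t)].

After assembling e^{tJ} and conjugating by P, we get:

e^{tA} =
  [exp(4*t), t*exp(4*t), 0]
  [0, exp(4*t), 0]
  [0, -2*t*exp(4*t), exp(4*t)]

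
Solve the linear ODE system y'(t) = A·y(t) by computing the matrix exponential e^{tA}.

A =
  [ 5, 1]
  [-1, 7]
e^{tA} =
  [-t*exp(6*t) + exp(6*t), t*exp(6*t)]
  [-t*exp(6*t), t*exp(6*t) + exp(6*t)]

Strategy: write A = P · J · P⁻¹ where J is a Jordan canonical form, so e^{tA} = P · e^{tJ} · P⁻¹, and e^{tJ} can be computed block-by-block.

A has Jordan form
J =
  [6, 1]
  [0, 6]
(up to reordering of blocks).

Per-block formulas:
  For a 2×2 Jordan block J_2(6): exp(t · J_2(6)) = e^(6t)·(I + t·N), where N is the 2×2 nilpotent shift.

After assembling e^{tJ} and conjugating by P, we get:

e^{tA} =
  [-t*exp(6*t) + exp(6*t), t*exp(6*t)]
  [-t*exp(6*t), t*exp(6*t) + exp(6*t)]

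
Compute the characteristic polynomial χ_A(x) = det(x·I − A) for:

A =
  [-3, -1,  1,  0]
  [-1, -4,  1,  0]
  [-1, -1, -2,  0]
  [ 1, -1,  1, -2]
x^4 + 11*x^3 + 45*x^2 + 81*x + 54

Expanding det(x·I − A) (e.g. by cofactor expansion or by noting that A is similar to its Jordan form J, which has the same characteristic polynomial as A) gives
  χ_A(x) = x^4 + 11*x^3 + 45*x^2 + 81*x + 54
which factors as (x + 2)*(x + 3)^3. The eigenvalues (with algebraic multiplicities) are λ = -3 with multiplicity 3, λ = -2 with multiplicity 1.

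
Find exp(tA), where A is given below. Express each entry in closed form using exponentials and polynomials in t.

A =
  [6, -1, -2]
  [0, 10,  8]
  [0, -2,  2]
e^{tA} =
  [exp(6*t), -t*exp(6*t), -2*t*exp(6*t)]
  [0, 4*t*exp(6*t) + exp(6*t), 8*t*exp(6*t)]
  [0, -2*t*exp(6*t), -4*t*exp(6*t) + exp(6*t)]

Strategy: write A = P · J · P⁻¹ where J is a Jordan canonical form, so e^{tA} = P · e^{tJ} · P⁻¹, and e^{tJ} can be computed block-by-block.

A has Jordan form
J =
  [6, 1, 0]
  [0, 6, 0]
  [0, 0, 6]
(up to reordering of blocks).

Per-block formulas:
  For a 1×1 block at λ = 6: exp(t · [6]) = [e^(6t)].
  For a 2×2 Jordan block J_2(6): exp(t · J_2(6)) = e^(6t)·(I + t·N), where N is the 2×2 nilpotent shift.

After assembling e^{tJ} and conjugating by P, we get:

e^{tA} =
  [exp(6*t), -t*exp(6*t), -2*t*exp(6*t)]
  [0, 4*t*exp(6*t) + exp(6*t), 8*t*exp(6*t)]
  [0, -2*t*exp(6*t), -4*t*exp(6*t) + exp(6*t)]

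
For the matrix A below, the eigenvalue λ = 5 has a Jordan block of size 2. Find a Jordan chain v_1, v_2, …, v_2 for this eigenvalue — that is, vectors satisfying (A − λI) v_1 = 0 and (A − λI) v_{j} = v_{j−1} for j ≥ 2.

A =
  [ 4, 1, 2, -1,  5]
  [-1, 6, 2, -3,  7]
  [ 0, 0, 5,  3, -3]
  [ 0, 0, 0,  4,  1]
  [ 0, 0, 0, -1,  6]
A Jordan chain for λ = 5 of length 2:
v_1 = (-1, -1, 0, 0, 0)ᵀ
v_2 = (1, 0, 0, 0, 0)ᵀ

Let N = A − (5)·I. We want v_2 with N^2 v_2 = 0 but N^1 v_2 ≠ 0; then v_{j-1} := N · v_j for j = 2, …, 2.

Pick v_2 = (1, 0, 0, 0, 0)ᵀ.
Then v_1 = N · v_2 = (-1, -1, 0, 0, 0)ᵀ.

Sanity check: (A − (5)·I) v_1 = (0, 0, 0, 0, 0)ᵀ = 0. ✓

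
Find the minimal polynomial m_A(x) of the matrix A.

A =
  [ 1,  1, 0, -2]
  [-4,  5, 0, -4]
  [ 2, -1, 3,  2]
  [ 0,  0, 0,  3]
x^2 - 6*x + 9

The characteristic polynomial is χ_A(x) = (x - 3)^4, so the eigenvalues are known. The minimal polynomial is
  m_A(x) = Π_λ (x − λ)^{k_λ}
where k_λ is the size of the *largest* Jordan block for λ (equivalently, the smallest k with (A − λI)^k v = 0 for every generalised eigenvector v of λ).

  λ = 3: largest Jordan block has size 2, contributing (x − 3)^2

So m_A(x) = (x - 3)^2 = x^2 - 6*x + 9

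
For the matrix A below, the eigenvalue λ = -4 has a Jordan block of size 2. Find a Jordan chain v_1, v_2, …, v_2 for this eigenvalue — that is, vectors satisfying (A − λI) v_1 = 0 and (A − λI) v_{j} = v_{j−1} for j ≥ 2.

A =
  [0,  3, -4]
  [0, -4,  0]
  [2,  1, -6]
A Jordan chain for λ = -4 of length 2:
v_1 = (1, 0, 1)ᵀ
v_2 = (1, -1, 0)ᵀ

Let N = A − (-4)·I. We want v_2 with N^2 v_2 = 0 but N^1 v_2 ≠ 0; then v_{j-1} := N · v_j for j = 2, …, 2.

Pick v_2 = (1, -1, 0)ᵀ.
Then v_1 = N · v_2 = (1, 0, 1)ᵀ.

Sanity check: (A − (-4)·I) v_1 = (0, 0, 0)ᵀ = 0. ✓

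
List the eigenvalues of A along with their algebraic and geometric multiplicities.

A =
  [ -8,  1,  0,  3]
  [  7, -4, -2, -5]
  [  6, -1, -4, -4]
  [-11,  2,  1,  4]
λ = -3: alg = 4, geom = 2

Step 1 — factor the characteristic polynomial to read off the algebraic multiplicities:
  χ_A(x) = (x + 3)^4

Step 2 — compute geometric multiplicities via the rank-nullity identity g(λ) = n − rank(A − λI):
  rank(A − (-3)·I) = 2, so dim ker(A − (-3)·I) = n − 2 = 2

Summary:
  λ = -3: algebraic multiplicity = 4, geometric multiplicity = 2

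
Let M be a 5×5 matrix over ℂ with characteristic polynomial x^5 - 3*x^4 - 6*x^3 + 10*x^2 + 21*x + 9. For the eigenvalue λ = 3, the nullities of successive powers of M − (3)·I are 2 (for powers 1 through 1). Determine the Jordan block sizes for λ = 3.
Block sizes for λ = 3: [1, 1]

From the dimensions of kernels of powers, the number of Jordan blocks of size at least j is d_j − d_{j−1} where d_j = dim ker(N^j) (with d_0 = 0). Computing the differences gives [2].
The number of blocks of size exactly k is (#blocks of size ≥ k) − (#blocks of size ≥ k + 1), so the partition is: 2 block(s) of size 1.
In nonincreasing order the block sizes are [1, 1].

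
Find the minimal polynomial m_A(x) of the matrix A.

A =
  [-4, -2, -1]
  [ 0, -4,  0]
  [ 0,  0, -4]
x^2 + 8*x + 16

The characteristic polynomial is χ_A(x) = (x + 4)^3, so the eigenvalues are known. The minimal polynomial is
  m_A(x) = Π_λ (x − λ)^{k_λ}
where k_λ is the size of the *largest* Jordan block for λ (equivalently, the smallest k with (A − λI)^k v = 0 for every generalised eigenvector v of λ).

  λ = -4: largest Jordan block has size 2, contributing (x + 4)^2

So m_A(x) = (x + 4)^2 = x^2 + 8*x + 16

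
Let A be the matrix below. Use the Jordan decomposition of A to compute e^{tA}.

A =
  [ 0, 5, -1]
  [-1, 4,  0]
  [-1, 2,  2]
e^{tA} =
  [-2*t*exp(2*t) + exp(2*t), -t^2*exp(2*t) + 5*t*exp(2*t), t^2*exp(2*t) - t*exp(2*t)]
  [-t*exp(2*t), -t^2*exp(2*t)/2 + 2*t*exp(2*t) + exp(2*t), t^2*exp(2*t)/2]
  [-t*exp(2*t), -t^2*exp(2*t)/2 + 2*t*exp(2*t), t^2*exp(2*t)/2 + exp(2*t)]

Strategy: write A = P · J · P⁻¹ where J is a Jordan canonical form, so e^{tA} = P · e^{tJ} · P⁻¹, and e^{tJ} can be computed block-by-block.

A has Jordan form
J =
  [2, 1, 0]
  [0, 2, 1]
  [0, 0, 2]
(up to reordering of blocks).

Per-block formulas:
  For a 3×3 Jordan block J_3(2): exp(t · J_3(2)) = e^(2t)·(I + t·N + (t^2/2)·N^2), where N is the 3×3 nilpotent shift.

After assembling e^{tJ} and conjugating by P, we get:

e^{tA} =
  [-2*t*exp(2*t) + exp(2*t), -t^2*exp(2*t) + 5*t*exp(2*t), t^2*exp(2*t) - t*exp(2*t)]
  [-t*exp(2*t), -t^2*exp(2*t)/2 + 2*t*exp(2*t) + exp(2*t), t^2*exp(2*t)/2]
  [-t*exp(2*t), -t^2*exp(2*t)/2 + 2*t*exp(2*t), t^2*exp(2*t)/2 + exp(2*t)]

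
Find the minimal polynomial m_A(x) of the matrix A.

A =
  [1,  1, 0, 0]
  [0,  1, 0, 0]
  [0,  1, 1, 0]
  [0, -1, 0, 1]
x^2 - 2*x + 1

The characteristic polynomial is χ_A(x) = (x - 1)^4, so the eigenvalues are known. The minimal polynomial is
  m_A(x) = Π_λ (x − λ)^{k_λ}
where k_λ is the size of the *largest* Jordan block for λ (equivalently, the smallest k with (A − λI)^k v = 0 for every generalised eigenvector v of λ).

  λ = 1: largest Jordan block has size 2, contributing (x − 1)^2

So m_A(x) = (x - 1)^2 = x^2 - 2*x + 1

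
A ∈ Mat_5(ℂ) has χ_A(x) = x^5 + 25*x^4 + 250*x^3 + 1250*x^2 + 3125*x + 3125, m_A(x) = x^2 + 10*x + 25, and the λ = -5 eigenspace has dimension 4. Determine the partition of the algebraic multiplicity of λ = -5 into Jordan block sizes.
Block sizes for λ = -5: [2, 1, 1, 1]

Step 1 — from the characteristic polynomial, algebraic multiplicity of λ = -5 is 5. From dim ker(A − (-5)·I) = 4, there are exactly 4 Jordan blocks for λ = -5.
Step 2 — from the minimal polynomial, the factor (x + 5)^2 tells us the largest block for λ = -5 has size 2.
Step 3 — with total size 5, 4 blocks, and largest block 2, the block sizes (in nonincreasing order) are [2, 1, 1, 1].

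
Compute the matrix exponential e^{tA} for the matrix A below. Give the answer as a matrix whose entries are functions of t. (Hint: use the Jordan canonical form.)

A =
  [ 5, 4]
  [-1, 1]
e^{tA} =
  [2*t*exp(3*t) + exp(3*t), 4*t*exp(3*t)]
  [-t*exp(3*t), -2*t*exp(3*t) + exp(3*t)]

Strategy: write A = P · J · P⁻¹ where J is a Jordan canonical form, so e^{tA} = P · e^{tJ} · P⁻¹, and e^{tJ} can be computed block-by-block.

A has Jordan form
J =
  [3, 1]
  [0, 3]
(up to reordering of blocks).

Per-block formulas:
  For a 2×2 Jordan block J_2(3): exp(t · J_2(3)) = e^(3t)·(I + t·N), where N is the 2×2 nilpotent shift.

After assembling e^{tJ} and conjugating by P, we get:

e^{tA} =
  [2*t*exp(3*t) + exp(3*t), 4*t*exp(3*t)]
  [-t*exp(3*t), -2*t*exp(3*t) + exp(3*t)]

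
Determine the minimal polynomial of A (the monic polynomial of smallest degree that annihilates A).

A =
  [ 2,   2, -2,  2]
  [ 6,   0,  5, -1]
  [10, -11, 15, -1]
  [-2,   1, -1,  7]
x^3 - 18*x^2 + 108*x - 216

The characteristic polynomial is χ_A(x) = (x - 6)^4, so the eigenvalues are known. The minimal polynomial is
  m_A(x) = Π_λ (x − λ)^{k_λ}
where k_λ is the size of the *largest* Jordan block for λ (equivalently, the smallest k with (A − λI)^k v = 0 for every generalised eigenvector v of λ).

  λ = 6: largest Jordan block has size 3, contributing (x − 6)^3

So m_A(x) = (x - 6)^3 = x^3 - 18*x^2 + 108*x - 216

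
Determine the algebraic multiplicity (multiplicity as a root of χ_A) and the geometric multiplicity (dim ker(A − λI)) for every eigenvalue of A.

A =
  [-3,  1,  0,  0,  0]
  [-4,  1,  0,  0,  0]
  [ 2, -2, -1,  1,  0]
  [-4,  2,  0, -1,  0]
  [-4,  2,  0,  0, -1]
λ = -1: alg = 5, geom = 3

Step 1 — factor the characteristic polynomial to read off the algebraic multiplicities:
  χ_A(x) = (x + 1)^5

Step 2 — compute geometric multiplicities via the rank-nullity identity g(λ) = n − rank(A − λI):
  rank(A − (-1)·I) = 2, so dim ker(A − (-1)·I) = n − 2 = 3

Summary:
  λ = -1: algebraic multiplicity = 5, geometric multiplicity = 3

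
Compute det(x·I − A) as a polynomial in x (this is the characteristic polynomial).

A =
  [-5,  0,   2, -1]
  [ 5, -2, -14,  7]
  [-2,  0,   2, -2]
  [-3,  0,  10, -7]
x^4 + 12*x^3 + 52*x^2 + 96*x + 64

Expanding det(x·I − A) (e.g. by cofactor expansion or by noting that A is similar to its Jordan form J, which has the same characteristic polynomial as A) gives
  χ_A(x) = x^4 + 12*x^3 + 52*x^2 + 96*x + 64
which factors as (x + 2)^2*(x + 4)^2. The eigenvalues (with algebraic multiplicities) are λ = -4 with multiplicity 2, λ = -2 with multiplicity 2.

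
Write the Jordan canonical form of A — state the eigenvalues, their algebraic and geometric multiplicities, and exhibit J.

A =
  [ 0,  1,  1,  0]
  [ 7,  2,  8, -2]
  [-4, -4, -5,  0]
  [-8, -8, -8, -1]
J_3(-1) ⊕ J_1(-1)

The characteristic polynomial is
  det(x·I − A) = x^4 + 4*x^3 + 6*x^2 + 4*x + 1 = (x + 1)^4

Eigenvalues and multiplicities (the geometric multiplicity of λ is n − rank(A − λI), which equals the number of Jordan blocks for λ):
  λ = -1: algebraic multiplicity = 4, geometric multiplicity = 2

Determining the block sizes for each eigenvalue:
  λ = -1: with am = 4 and gm = 2, the partition is not yet determined (e.g. several partitions of 4 into 2 parts exist). Let N = A − (-1)·I. Computing rank(N^1) = 2, rank(N^2) = 1, rank(N^3) = 0; the number of blocks of size ≥ j is rank(N^{j−1}) − rank(N^j), giving [2, 1, 1]. So we have 1 block(s) of size 3, 1 block(s) of size 1 → block sizes [3, 1]

Assembling the blocks gives a Jordan form
J =
  [-1,  1,  0,  0]
  [ 0, -1,  1,  0]
  [ 0,  0, -1,  0]
  [ 0,  0,  0, -1]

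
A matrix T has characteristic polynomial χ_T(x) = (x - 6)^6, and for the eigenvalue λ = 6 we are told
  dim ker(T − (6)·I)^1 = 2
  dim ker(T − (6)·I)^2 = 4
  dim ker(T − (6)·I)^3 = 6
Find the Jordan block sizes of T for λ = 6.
Block sizes for λ = 6: [3, 3]

From the dimensions of kernels of powers, the number of Jordan blocks of size at least j is d_j − d_{j−1} where d_j = dim ker(N^j) (with d_0 = 0). Computing the differences gives [2, 2, 2].
The number of blocks of size exactly k is (#blocks of size ≥ k) − (#blocks of size ≥ k + 1), so the partition is: 2 block(s) of size 3.
In nonincreasing order the block sizes are [3, 3].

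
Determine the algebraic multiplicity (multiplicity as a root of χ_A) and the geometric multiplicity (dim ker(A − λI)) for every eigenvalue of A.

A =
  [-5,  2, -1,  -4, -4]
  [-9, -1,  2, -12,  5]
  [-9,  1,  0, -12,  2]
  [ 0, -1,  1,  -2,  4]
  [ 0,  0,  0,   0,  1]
λ = -2: alg = 4, geom = 2; λ = 1: alg = 1, geom = 1

Step 1 — factor the characteristic polynomial to read off the algebraic multiplicities:
  χ_A(x) = (x - 1)*(x + 2)^4

Step 2 — compute geometric multiplicities via the rank-nullity identity g(λ) = n − rank(A − λI):
  rank(A − (-2)·I) = 3, so dim ker(A − (-2)·I) = n − 3 = 2
  rank(A − (1)·I) = 4, so dim ker(A − (1)·I) = n − 4 = 1

Summary:
  λ = -2: algebraic multiplicity = 4, geometric multiplicity = 2
  λ = 1: algebraic multiplicity = 1, geometric multiplicity = 1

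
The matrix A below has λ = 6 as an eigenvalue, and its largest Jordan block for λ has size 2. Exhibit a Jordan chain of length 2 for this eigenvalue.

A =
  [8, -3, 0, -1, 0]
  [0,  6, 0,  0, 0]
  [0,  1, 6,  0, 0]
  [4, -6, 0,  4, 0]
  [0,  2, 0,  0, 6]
A Jordan chain for λ = 6 of length 2:
v_1 = (2, 0, 0, 4, 0)ᵀ
v_2 = (1, 0, 0, 0, 0)ᵀ

Let N = A − (6)·I. We want v_2 with N^2 v_2 = 0 but N^1 v_2 ≠ 0; then v_{j-1} := N · v_j for j = 2, …, 2.

Pick v_2 = (1, 0, 0, 0, 0)ᵀ.
Then v_1 = N · v_2 = (2, 0, 0, 4, 0)ᵀ.

Sanity check: (A − (6)·I) v_1 = (0, 0, 0, 0, 0)ᵀ = 0. ✓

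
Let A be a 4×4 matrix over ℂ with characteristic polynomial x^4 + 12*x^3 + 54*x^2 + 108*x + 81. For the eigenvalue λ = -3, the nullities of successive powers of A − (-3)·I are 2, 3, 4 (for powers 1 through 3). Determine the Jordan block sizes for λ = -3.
Block sizes for λ = -3: [3, 1]

From the dimensions of kernels of powers, the number of Jordan blocks of size at least j is d_j − d_{j−1} where d_j = dim ker(N^j) (with d_0 = 0). Computing the differences gives [2, 1, 1].
The number of blocks of size exactly k is (#blocks of size ≥ k) − (#blocks of size ≥ k + 1), so the partition is: 1 block(s) of size 1, 1 block(s) of size 3.
In nonincreasing order the block sizes are [3, 1].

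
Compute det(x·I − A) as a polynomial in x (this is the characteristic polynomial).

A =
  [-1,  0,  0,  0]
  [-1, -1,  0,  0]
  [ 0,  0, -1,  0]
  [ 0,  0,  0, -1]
x^4 + 4*x^3 + 6*x^2 + 4*x + 1

Expanding det(x·I − A) (e.g. by cofactor expansion or by noting that A is similar to its Jordan form J, which has the same characteristic polynomial as A) gives
  χ_A(x) = x^4 + 4*x^3 + 6*x^2 + 4*x + 1
which factors as (x + 1)^4. The eigenvalues (with algebraic multiplicities) are λ = -1 with multiplicity 4.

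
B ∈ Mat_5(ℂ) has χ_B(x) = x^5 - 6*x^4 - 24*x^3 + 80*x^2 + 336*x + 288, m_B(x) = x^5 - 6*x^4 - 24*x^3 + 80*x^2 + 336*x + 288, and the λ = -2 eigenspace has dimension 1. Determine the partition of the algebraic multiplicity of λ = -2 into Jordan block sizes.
Block sizes for λ = -2: [3]

Step 1 — from the characteristic polynomial, algebraic multiplicity of λ = -2 is 3. From dim ker(B − (-2)·I) = 1, there are exactly 1 Jordan blocks for λ = -2.
Step 2 — from the minimal polynomial, the factor (x + 2)^3 tells us the largest block for λ = -2 has size 3.
Step 3 — with total size 3, 1 blocks, and largest block 3, the block sizes (in nonincreasing order) are [3].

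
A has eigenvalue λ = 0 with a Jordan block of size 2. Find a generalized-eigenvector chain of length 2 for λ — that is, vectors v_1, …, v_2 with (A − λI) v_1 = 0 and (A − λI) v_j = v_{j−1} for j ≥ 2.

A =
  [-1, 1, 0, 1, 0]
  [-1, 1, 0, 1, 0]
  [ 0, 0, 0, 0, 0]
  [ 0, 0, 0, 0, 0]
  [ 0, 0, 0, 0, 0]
A Jordan chain for λ = 0 of length 2:
v_1 = (-1, -1, 0, 0, 0)ᵀ
v_2 = (1, 0, 0, 0, 0)ᵀ

Let N = A − (0)·I. We want v_2 with N^2 v_2 = 0 but N^1 v_2 ≠ 0; then v_{j-1} := N · v_j for j = 2, …, 2.

Pick v_2 = (1, 0, 0, 0, 0)ᵀ.
Then v_1 = N · v_2 = (-1, -1, 0, 0, 0)ᵀ.

Sanity check: (A − (0)·I) v_1 = (0, 0, 0, 0, 0)ᵀ = 0. ✓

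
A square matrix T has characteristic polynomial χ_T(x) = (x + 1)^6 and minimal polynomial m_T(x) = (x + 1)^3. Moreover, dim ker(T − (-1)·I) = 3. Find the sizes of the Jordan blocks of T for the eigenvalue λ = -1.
Block sizes for λ = -1: [3, 2, 1]

Step 1 — from the characteristic polynomial, algebraic multiplicity of λ = -1 is 6. From dim ker(T − (-1)·I) = 3, there are exactly 3 Jordan blocks for λ = -1.
Step 2 — from the minimal polynomial, the factor (x + 1)^3 tells us the largest block for λ = -1 has size 3.
Step 3 — with total size 6, 3 blocks, and largest block 3, the block sizes (in nonincreasing order) are [3, 2, 1].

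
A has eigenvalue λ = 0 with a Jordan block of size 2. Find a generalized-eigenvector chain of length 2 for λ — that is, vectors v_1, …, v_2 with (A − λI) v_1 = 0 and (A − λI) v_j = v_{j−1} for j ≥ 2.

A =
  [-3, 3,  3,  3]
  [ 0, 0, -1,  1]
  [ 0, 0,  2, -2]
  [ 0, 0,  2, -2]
A Jordan chain for λ = 0 of length 2:
v_1 = (3, -1, 2, 2)ᵀ
v_2 = (0, 0, 1, 0)ᵀ

Let N = A − (0)·I. We want v_2 with N^2 v_2 = 0 but N^1 v_2 ≠ 0; then v_{j-1} := N · v_j for j = 2, …, 2.

Pick v_2 = (0, 0, 1, 0)ᵀ.
Then v_1 = N · v_2 = (3, -1, 2, 2)ᵀ.

Sanity check: (A − (0)·I) v_1 = (0, 0, 0, 0)ᵀ = 0. ✓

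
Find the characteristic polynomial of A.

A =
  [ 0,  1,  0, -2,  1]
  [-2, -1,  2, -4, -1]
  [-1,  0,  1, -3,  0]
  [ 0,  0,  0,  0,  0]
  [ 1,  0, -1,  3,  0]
x^5

Expanding det(x·I − A) (e.g. by cofactor expansion or by noting that A is similar to its Jordan form J, which has the same characteristic polynomial as A) gives
  χ_A(x) = x^5
which factors as x^5. The eigenvalues (with algebraic multiplicities) are λ = 0 with multiplicity 5.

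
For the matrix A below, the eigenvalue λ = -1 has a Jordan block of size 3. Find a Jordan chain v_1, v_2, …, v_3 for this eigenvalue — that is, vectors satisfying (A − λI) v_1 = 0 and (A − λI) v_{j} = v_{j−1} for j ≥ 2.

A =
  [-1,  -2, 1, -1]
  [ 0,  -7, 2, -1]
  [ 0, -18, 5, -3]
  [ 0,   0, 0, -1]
A Jordan chain for λ = -1 of length 3:
v_1 = (-6, 0, 0, 0)ᵀ
v_2 = (-2, -6, -18, 0)ᵀ
v_3 = (0, 1, 0, 0)ᵀ

Let N = A − (-1)·I. We want v_3 with N^3 v_3 = 0 but N^2 v_3 ≠ 0; then v_{j-1} := N · v_j for j = 3, …, 2.

Pick v_3 = (0, 1, 0, 0)ᵀ.
Then v_2 = N · v_3 = (-2, -6, -18, 0)ᵀ.
Then v_1 = N · v_2 = (-6, 0, 0, 0)ᵀ.

Sanity check: (A − (-1)·I) v_1 = (0, 0, 0, 0)ᵀ = 0. ✓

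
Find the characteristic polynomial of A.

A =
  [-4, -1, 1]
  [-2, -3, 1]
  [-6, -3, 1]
x^3 + 6*x^2 + 12*x + 8

Expanding det(x·I − A) (e.g. by cofactor expansion or by noting that A is similar to its Jordan form J, which has the same characteristic polynomial as A) gives
  χ_A(x) = x^3 + 6*x^2 + 12*x + 8
which factors as (x + 2)^3. The eigenvalues (with algebraic multiplicities) are λ = -2 with multiplicity 3.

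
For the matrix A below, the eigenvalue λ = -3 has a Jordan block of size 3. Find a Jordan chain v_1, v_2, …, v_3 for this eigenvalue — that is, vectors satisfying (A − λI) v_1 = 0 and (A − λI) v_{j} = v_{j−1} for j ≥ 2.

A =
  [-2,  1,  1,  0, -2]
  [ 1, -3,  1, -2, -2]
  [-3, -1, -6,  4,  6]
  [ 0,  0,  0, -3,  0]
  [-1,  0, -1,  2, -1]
A Jordan chain for λ = -3 of length 3:
v_1 = (1, 0, -1, 0, 0)ᵀ
v_2 = (1, 1, -3, 0, -1)ᵀ
v_3 = (1, 0, 0, 0, 0)ᵀ

Let N = A − (-3)·I. We want v_3 with N^3 v_3 = 0 but N^2 v_3 ≠ 0; then v_{j-1} := N · v_j for j = 3, …, 2.

Pick v_3 = (1, 0, 0, 0, 0)ᵀ.
Then v_2 = N · v_3 = (1, 1, -3, 0, -1)ᵀ.
Then v_1 = N · v_2 = (1, 0, -1, 0, 0)ᵀ.

Sanity check: (A − (-3)·I) v_1 = (0, 0, 0, 0, 0)ᵀ = 0. ✓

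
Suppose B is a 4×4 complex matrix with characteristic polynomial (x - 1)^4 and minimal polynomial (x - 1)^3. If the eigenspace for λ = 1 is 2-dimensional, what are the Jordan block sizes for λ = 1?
Block sizes for λ = 1: [3, 1]

Step 1 — from the characteristic polynomial, algebraic multiplicity of λ = 1 is 4. From dim ker(B − (1)·I) = 2, there are exactly 2 Jordan blocks for λ = 1.
Step 2 — from the minimal polynomial, the factor (x − 1)^3 tells us the largest block for λ = 1 has size 3.
Step 3 — with total size 4, 2 blocks, and largest block 3, the block sizes (in nonincreasing order) are [3, 1].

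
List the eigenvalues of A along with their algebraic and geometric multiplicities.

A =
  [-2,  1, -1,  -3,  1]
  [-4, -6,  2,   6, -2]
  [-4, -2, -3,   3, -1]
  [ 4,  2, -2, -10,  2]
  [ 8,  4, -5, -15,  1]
λ = -4: alg = 5, geom = 3

Step 1 — factor the characteristic polynomial to read off the algebraic multiplicities:
  χ_A(x) = (x + 4)^5

Step 2 — compute geometric multiplicities via the rank-nullity identity g(λ) = n − rank(A − λI):
  rank(A − (-4)·I) = 2, so dim ker(A − (-4)·I) = n − 2 = 3

Summary:
  λ = -4: algebraic multiplicity = 5, geometric multiplicity = 3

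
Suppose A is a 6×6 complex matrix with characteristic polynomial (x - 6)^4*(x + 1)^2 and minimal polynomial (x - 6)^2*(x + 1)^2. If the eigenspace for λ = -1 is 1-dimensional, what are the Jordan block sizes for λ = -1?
Block sizes for λ = -1: [2]

Step 1 — from the characteristic polynomial, algebraic multiplicity of λ = -1 is 2. From dim ker(A − (-1)·I) = 1, there are exactly 1 Jordan blocks for λ = -1.
Step 2 — from the minimal polynomial, the factor (x + 1)^2 tells us the largest block for λ = -1 has size 2.
Step 3 — with total size 2, 1 blocks, and largest block 2, the block sizes (in nonincreasing order) are [2].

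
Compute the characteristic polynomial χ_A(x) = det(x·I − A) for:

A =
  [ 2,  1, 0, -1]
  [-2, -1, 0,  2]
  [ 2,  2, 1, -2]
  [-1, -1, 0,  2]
x^4 - 4*x^3 + 6*x^2 - 4*x + 1

Expanding det(x·I − A) (e.g. by cofactor expansion or by noting that A is similar to its Jordan form J, which has the same characteristic polynomial as A) gives
  χ_A(x) = x^4 - 4*x^3 + 6*x^2 - 4*x + 1
which factors as (x - 1)^4. The eigenvalues (with algebraic multiplicities) are λ = 1 with multiplicity 4.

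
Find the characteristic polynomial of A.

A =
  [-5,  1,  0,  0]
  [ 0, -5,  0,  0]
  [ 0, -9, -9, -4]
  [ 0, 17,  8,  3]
x^4 + 16*x^3 + 90*x^2 + 200*x + 125

Expanding det(x·I − A) (e.g. by cofactor expansion or by noting that A is similar to its Jordan form J, which has the same characteristic polynomial as A) gives
  χ_A(x) = x^4 + 16*x^3 + 90*x^2 + 200*x + 125
which factors as (x + 1)*(x + 5)^3. The eigenvalues (with algebraic multiplicities) are λ = -5 with multiplicity 3, λ = -1 with multiplicity 1.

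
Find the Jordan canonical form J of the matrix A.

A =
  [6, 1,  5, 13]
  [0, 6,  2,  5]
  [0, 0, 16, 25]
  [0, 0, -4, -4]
J_2(6) ⊕ J_2(6)

The characteristic polynomial is
  det(x·I − A) = x^4 - 24*x^3 + 216*x^2 - 864*x + 1296 = (x - 6)^4

Eigenvalues and multiplicities (the geometric multiplicity of λ is n − rank(A − λI), which equals the number of Jordan blocks for λ):
  λ = 6: algebraic multiplicity = 4, geometric multiplicity = 2

Determining the block sizes for each eigenvalue:
  λ = 6: with am = 4 and gm = 2, the partition is not yet determined (e.g. several partitions of 4 into 2 parts exist). Let N = A − (6)·I. Computing rank(N^1) = 2, rank(N^2) = 0; the number of blocks of size ≥ j is rank(N^{j−1}) − rank(N^j), giving [2, 2]. So we have 2 block(s) of size 2 → block sizes [2, 2]

Assembling the blocks gives a Jordan form
J =
  [6, 1, 0, 0]
  [0, 6, 0, 0]
  [0, 0, 6, 1]
  [0, 0, 0, 6]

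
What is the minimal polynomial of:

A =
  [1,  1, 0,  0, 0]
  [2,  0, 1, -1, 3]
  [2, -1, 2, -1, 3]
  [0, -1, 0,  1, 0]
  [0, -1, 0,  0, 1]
x^3 - 3*x^2 + 3*x - 1

The characteristic polynomial is χ_A(x) = (x - 1)^5, so the eigenvalues are known. The minimal polynomial is
  m_A(x) = Π_λ (x − λ)^{k_λ}
where k_λ is the size of the *largest* Jordan block for λ (equivalently, the smallest k with (A − λI)^k v = 0 for every generalised eigenvector v of λ).

  λ = 1: largest Jordan block has size 3, contributing (x − 1)^3

So m_A(x) = (x - 1)^3 = x^3 - 3*x^2 + 3*x - 1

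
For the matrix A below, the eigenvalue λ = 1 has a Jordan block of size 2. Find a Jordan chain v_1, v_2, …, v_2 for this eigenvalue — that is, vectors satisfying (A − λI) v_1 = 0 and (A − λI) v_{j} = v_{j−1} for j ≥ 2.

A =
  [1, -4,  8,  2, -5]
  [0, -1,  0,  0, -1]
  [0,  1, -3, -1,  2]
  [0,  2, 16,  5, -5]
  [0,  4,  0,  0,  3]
A Jordan chain for λ = 1 of length 2:
v_1 = (-4, -2, 1, 2, 4)ᵀ
v_2 = (0, 1, 0, 0, 0)ᵀ

Let N = A − (1)·I. We want v_2 with N^2 v_2 = 0 but N^1 v_2 ≠ 0; then v_{j-1} := N · v_j for j = 2, …, 2.

Pick v_2 = (0, 1, 0, 0, 0)ᵀ.
Then v_1 = N · v_2 = (-4, -2, 1, 2, 4)ᵀ.

Sanity check: (A − (1)·I) v_1 = (0, 0, 0, 0, 0)ᵀ = 0. ✓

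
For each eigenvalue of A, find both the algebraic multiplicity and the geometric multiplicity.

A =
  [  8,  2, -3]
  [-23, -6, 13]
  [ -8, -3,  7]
λ = 3: alg = 3, geom = 1

Step 1 — factor the characteristic polynomial to read off the algebraic multiplicities:
  χ_A(x) = (x - 3)^3

Step 2 — compute geometric multiplicities via the rank-nullity identity g(λ) = n − rank(A − λI):
  rank(A − (3)·I) = 2, so dim ker(A − (3)·I) = n − 2 = 1

Summary:
  λ = 3: algebraic multiplicity = 3, geometric multiplicity = 1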